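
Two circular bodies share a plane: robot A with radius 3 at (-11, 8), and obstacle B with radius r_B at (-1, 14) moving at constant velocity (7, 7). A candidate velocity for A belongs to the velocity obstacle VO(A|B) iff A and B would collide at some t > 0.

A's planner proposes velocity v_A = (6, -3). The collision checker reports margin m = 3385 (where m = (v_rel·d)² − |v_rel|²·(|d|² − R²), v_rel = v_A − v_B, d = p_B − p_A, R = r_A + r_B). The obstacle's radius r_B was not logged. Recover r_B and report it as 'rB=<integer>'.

m = 3385
d = (10, 6);  v_rel = (-1, -10),  |v_rel|² = 101
v_rel×d = (-1)·(6) − (-10)·(10) = 94
since m = R²·101 − 94²:  R² = (8836 + 3385) / 101 = 121
R = √121 = 11  ⇒  r_B = 11 − 3 = 8

rB=8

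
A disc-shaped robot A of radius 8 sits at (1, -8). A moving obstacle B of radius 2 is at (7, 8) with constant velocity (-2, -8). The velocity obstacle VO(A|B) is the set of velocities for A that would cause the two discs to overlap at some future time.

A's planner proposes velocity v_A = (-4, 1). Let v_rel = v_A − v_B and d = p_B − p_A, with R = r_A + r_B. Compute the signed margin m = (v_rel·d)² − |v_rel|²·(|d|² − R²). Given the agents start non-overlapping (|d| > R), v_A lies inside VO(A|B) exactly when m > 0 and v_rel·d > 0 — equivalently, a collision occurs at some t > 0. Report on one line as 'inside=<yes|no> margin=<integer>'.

d = (6, 16),  |d|² = 292;  R = 8+2 = 10,  c = 292−10² = 192
v_rel = (-2, 9),  |v_rel|² = 85;  v_rel·d = (-2)·(6) + (9)·(16) = 132
85·t² − 264·t + 192 = 0  ⇒  m = 132² − 85·192 = 1104
m = 1104 > 0,  v_rel·d = 132 > 0  ⇒  inside

inside=yes margin=1104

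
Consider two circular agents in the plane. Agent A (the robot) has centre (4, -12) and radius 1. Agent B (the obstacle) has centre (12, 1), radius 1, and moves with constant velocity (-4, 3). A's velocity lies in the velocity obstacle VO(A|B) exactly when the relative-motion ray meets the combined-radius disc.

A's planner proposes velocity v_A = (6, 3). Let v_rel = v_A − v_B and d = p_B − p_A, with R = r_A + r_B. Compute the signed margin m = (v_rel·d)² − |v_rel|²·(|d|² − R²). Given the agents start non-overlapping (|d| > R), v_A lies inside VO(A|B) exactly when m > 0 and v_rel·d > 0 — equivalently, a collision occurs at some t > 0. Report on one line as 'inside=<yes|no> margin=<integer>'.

d = (8, 13),  |d|² = 233;  R = 1+1 = 2,  c = 233−2² = 229
v_rel = (10, 0),  |v_rel|² = 100;  v_rel·d = (10)·(8) + (0)·(13) = 80
100·t² − 160·t + 229 = 0  ⇒  m = 80² − 100·229 = -16500
m = -16500 < 0,  v_rel·d = 80 > 0  ⇒  outside

inside=no margin=-16500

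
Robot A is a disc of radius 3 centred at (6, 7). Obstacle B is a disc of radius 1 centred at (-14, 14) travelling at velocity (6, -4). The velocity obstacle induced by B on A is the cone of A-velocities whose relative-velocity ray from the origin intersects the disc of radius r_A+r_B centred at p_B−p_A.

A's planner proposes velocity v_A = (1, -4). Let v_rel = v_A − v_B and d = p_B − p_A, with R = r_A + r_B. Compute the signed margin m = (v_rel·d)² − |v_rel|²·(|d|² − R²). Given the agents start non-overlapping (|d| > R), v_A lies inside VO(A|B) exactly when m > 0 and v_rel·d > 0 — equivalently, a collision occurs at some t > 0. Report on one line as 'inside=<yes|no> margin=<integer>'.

d = (-20, 7),  |d|² = 449;  R = 3+1 = 4,  c = 449−4² = 433
v_rel = (-5, 0),  |v_rel|² = 25;  v_rel·d = (-5)·(-20) + (0)·(7) = 100
25·t² − 200·t + 433 = 0  ⇒  m = 100² − 25·433 = -825
m = -825 < 0,  v_rel·d = 100 > 0  ⇒  outside

inside=no margin=-825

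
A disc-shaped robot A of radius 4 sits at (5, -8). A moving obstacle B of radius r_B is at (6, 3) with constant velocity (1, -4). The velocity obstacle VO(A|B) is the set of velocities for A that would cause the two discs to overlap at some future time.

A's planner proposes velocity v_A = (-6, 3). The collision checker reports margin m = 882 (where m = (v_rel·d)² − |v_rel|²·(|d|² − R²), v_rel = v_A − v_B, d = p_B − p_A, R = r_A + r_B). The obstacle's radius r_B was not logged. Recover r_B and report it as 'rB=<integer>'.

m = 882
d = (1, 11);  v_rel = (-7, 7),  |v_rel|² = 98
v_rel×d = (-7)·(11) − (7)·(1) = -84
since m = R²·98 − (-84)²:  R² = (7056 + 882) / 98 = 81
R = √81 = 9  ⇒  r_B = 9 − 4 = 5

rB=5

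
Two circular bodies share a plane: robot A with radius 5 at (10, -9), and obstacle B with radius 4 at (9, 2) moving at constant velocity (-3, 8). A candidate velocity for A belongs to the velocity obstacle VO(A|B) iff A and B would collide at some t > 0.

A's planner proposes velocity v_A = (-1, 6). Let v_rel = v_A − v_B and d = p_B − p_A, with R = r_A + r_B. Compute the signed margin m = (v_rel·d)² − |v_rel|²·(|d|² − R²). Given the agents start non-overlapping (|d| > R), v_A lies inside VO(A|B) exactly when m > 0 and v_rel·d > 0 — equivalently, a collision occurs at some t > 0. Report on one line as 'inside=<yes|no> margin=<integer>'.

d = (-1, 11),  |d|² = 122;  R = 5+4 = 9,  c = 122−9² = 41
v_rel = (2, -2),  |v_rel|² = 8;  v_rel·d = (2)·(-1) + (-2)·(11) = -24
8·t² + 48·t + 41 = 0  ⇒  m = (-24)² − 8·41 = 248
m = 248 > 0,  v_rel·d = -24 < 0  ⇒  outside

inside=no margin=248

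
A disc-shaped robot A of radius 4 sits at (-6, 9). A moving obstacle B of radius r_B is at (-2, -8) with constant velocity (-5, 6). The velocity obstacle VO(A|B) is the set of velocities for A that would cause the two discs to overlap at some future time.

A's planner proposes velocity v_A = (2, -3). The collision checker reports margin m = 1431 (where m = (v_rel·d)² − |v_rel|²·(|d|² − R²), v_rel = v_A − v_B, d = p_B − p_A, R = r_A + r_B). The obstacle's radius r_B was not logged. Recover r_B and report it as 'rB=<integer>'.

m = 1431
d = (4, -17);  v_rel = (7, -9),  |v_rel|² = 130
v_rel×d = (7)·(-17) − (-9)·(4) = -83
since m = R²·130 − (-83)²:  R² = (6889 + 1431) / 130 = 64
R = √64 = 8  ⇒  r_B = 8 − 4 = 4

rB=4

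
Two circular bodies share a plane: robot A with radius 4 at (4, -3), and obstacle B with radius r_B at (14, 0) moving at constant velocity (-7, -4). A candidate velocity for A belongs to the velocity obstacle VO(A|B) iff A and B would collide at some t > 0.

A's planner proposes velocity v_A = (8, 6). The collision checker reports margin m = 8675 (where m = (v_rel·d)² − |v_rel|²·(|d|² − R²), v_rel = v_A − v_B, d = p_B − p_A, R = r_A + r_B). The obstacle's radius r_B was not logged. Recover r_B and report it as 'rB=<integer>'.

m = 8675
d = (10, 3);  v_rel = (15, 10),  |v_rel|² = 325
v_rel×d = (15)·(3) − (10)·(10) = -55
since m = R²·325 − (-55)²:  R² = (3025 + 8675) / 325 = 36
R = √36 = 6  ⇒  r_B = 6 − 4 = 2

rB=2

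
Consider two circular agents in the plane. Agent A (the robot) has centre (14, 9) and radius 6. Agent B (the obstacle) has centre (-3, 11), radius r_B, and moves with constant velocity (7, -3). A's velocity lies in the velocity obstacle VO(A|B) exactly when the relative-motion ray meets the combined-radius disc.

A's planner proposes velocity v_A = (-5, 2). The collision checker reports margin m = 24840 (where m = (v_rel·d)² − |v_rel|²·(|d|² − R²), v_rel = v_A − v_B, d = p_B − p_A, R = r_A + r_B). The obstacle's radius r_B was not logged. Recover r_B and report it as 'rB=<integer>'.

m = 24840
d = (-17, 2);  v_rel = (-12, 5),  |v_rel|² = 169
v_rel×d = (-12)·(2) − (5)·(-17) = 61
since m = R²·169 − 61²:  R² = (3721 + 24840) / 169 = 169
R = √169 = 13  ⇒  r_B = 13 − 6 = 7

rB=7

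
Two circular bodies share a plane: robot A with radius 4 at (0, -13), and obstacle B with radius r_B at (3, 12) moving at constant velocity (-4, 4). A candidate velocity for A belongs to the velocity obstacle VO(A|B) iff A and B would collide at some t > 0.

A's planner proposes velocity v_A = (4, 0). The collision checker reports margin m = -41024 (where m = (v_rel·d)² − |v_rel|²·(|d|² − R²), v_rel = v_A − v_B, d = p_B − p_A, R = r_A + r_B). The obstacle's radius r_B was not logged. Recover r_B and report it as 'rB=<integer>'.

m = -41024
d = (3, 25);  v_rel = (8, -4),  |v_rel|² = 80
v_rel×d = (8)·(25) − (-4)·(3) = 212
since m = R²·80 − 212²:  R² = (44944 + -41024) / 80 = 49
R = √49 = 7  ⇒  r_B = 7 − 4 = 3

rB=3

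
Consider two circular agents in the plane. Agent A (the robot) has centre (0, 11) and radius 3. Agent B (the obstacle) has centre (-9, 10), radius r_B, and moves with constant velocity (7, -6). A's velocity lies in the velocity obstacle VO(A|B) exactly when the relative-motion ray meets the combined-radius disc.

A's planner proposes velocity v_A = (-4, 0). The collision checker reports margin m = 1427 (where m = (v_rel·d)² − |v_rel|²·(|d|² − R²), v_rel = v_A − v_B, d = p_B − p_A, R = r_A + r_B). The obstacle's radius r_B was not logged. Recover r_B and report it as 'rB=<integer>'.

m = 1427
d = (-9, -1);  v_rel = (-11, 6),  |v_rel|² = 157
v_rel×d = (-11)·(-1) − (6)·(-9) = 65
since m = R²·157 − 65²:  R² = (4225 + 1427) / 157 = 36
R = √36 = 6  ⇒  r_B = 6 − 3 = 3

rB=3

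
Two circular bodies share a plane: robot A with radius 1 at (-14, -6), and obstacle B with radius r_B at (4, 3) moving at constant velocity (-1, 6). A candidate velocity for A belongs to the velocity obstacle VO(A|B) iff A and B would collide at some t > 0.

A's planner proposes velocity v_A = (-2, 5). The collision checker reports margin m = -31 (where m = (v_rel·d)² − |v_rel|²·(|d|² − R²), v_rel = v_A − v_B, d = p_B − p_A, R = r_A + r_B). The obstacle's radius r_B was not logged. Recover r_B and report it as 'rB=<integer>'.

m = -31
d = (18, 9);  v_rel = (-1, -1),  |v_rel|² = 2
v_rel×d = (-1)·(9) − (-1)·(18) = 9
since m = R²·2 − 9²:  R² = (81 + -31) / 2 = 25
R = √25 = 5  ⇒  r_B = 5 − 1 = 4

rB=4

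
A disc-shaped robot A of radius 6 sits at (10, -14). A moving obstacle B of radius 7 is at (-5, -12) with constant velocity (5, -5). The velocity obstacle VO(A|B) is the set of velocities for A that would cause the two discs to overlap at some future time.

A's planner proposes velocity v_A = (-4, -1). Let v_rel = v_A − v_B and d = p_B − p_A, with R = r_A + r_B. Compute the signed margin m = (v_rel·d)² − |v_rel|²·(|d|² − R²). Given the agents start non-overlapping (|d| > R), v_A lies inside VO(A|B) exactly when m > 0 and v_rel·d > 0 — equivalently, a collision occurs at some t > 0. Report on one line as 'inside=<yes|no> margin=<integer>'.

d = (-15, 2),  |d|² = 229;  R = 6+7 = 13,  c = 229−13² = 60
v_rel = (-9, 4),  |v_rel|² = 97;  v_rel·d = (-9)·(-15) + (4)·(2) = 143
97·t² − 286·t + 60 = 0  ⇒  m = 143² − 97·60 = 14629
m = 14629 > 0,  v_rel·d = 143 > 0  ⇒  inside

inside=yes margin=14629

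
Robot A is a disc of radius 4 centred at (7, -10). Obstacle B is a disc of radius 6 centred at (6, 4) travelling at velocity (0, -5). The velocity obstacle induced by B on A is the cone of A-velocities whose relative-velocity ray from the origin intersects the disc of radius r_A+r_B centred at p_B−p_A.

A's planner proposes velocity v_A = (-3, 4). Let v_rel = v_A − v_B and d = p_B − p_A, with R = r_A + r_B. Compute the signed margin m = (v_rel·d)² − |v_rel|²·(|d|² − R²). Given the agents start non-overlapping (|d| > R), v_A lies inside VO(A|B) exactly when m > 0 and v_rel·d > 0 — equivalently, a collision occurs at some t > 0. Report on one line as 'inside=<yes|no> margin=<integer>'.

d = (-1, 14),  |d|² = 197;  R = 4+6 = 10,  c = 197−10² = 97
v_rel = (-3, 9),  |v_rel|² = 90;  v_rel·d = (-3)·(-1) + (9)·(14) = 129
90·t² − 258·t + 97 = 0  ⇒  m = 129² − 90·97 = 7911
m = 7911 > 0,  v_rel·d = 129 > 0  ⇒  inside

inside=yes margin=7911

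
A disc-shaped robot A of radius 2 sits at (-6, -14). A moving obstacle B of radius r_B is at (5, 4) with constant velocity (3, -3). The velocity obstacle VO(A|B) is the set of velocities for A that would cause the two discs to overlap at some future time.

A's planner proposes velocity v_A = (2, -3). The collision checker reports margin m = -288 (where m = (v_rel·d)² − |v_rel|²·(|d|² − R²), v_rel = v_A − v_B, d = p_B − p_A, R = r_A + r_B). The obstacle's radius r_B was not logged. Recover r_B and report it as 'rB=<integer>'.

m = -288
d = (11, 18);  v_rel = (-1, 0),  |v_rel|² = 1
v_rel×d = (-1)·(18) − (0)·(11) = -18
since m = R²·1 − (-18)²:  R² = (324 + -288) / 1 = 36
R = √36 = 6  ⇒  r_B = 6 − 2 = 4

rB=4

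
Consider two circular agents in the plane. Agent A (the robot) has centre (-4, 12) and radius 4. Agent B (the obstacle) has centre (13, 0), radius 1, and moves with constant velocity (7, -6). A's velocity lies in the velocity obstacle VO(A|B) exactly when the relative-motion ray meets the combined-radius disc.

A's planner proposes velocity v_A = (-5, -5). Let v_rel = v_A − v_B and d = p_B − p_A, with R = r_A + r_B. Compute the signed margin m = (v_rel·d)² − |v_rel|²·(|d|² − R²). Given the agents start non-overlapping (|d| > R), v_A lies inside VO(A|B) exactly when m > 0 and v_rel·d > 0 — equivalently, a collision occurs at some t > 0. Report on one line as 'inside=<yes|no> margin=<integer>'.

d = (17, -12),  |d|² = 433;  R = 4+1 = 5,  c = 433−5² = 408
v_rel = (-12, 1),  |v_rel|² = 145;  v_rel·d = (-12)·(17) + (1)·(-12) = -216
145·t² + 432·t + 408 = 0  ⇒  m = (-216)² − 145·408 = -12504
m = -12504 < 0,  v_rel·d = -216 < 0  ⇒  outside

inside=no margin=-12504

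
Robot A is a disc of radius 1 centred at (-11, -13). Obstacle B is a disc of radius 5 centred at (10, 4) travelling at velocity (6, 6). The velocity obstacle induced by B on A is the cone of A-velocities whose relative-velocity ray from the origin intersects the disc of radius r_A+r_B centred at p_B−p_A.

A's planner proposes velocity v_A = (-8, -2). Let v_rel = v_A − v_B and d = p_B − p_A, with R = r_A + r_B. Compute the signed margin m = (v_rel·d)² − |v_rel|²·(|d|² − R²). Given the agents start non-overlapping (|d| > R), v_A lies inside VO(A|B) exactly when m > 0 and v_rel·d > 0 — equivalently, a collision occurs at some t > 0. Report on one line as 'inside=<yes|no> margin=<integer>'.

d = (21, 17),  |d|² = 730;  R = 1+5 = 6,  c = 730−6² = 694
v_rel = (-14, -8),  |v_rel|² = 260;  v_rel·d = (-14)·(21) + (-8)·(17) = -430
260·t² + 860·t + 694 = 0  ⇒  m = (-430)² − 260·694 = 4460
m = 4460 > 0,  v_rel·d = -430 < 0  ⇒  outside

inside=no margin=4460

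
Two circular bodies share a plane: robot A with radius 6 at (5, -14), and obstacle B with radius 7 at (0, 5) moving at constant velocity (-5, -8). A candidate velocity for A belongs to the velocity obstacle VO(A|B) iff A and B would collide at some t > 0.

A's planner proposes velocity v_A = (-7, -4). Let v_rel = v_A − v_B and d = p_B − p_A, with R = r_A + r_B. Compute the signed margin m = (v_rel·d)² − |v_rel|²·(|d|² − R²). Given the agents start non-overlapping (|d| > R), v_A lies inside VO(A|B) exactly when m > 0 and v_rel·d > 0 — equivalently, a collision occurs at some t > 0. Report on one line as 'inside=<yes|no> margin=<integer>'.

d = (-5, 19),  |d|² = 386;  R = 6+7 = 13,  c = 386−13² = 217
v_rel = (-2, 4),  |v_rel|² = 20;  v_rel·d = (-2)·(-5) + (4)·(19) = 86
20·t² − 172·t + 217 = 0  ⇒  m = 86² − 20·217 = 3056
m = 3056 > 0,  v_rel·d = 86 > 0  ⇒  inside

inside=yes margin=3056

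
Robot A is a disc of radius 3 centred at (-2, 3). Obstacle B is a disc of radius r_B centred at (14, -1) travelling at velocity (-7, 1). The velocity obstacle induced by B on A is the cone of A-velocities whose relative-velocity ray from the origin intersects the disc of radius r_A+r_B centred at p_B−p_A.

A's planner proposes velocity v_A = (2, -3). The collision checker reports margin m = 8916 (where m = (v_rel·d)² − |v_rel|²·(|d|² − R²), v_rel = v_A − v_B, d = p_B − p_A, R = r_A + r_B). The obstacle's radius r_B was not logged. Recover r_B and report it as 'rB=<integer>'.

m = 8916
d = (16, -4);  v_rel = (9, -4),  |v_rel|² = 97
v_rel×d = (9)·(-4) − (-4)·(16) = 28
since m = R²·97 − 28²:  R² = (784 + 8916) / 97 = 100
R = √100 = 10  ⇒  r_B = 10 − 3 = 7

rB=7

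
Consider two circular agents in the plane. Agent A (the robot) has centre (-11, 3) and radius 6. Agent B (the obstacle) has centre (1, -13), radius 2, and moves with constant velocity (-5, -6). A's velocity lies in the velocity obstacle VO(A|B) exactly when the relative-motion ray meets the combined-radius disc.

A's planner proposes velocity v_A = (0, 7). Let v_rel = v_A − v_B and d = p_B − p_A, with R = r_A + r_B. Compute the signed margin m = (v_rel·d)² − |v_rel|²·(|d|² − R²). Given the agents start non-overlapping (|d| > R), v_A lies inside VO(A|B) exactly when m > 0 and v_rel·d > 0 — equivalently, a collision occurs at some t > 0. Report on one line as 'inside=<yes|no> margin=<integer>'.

d = (12, -16),  |d|² = 400;  R = 6+2 = 8,  c = 400−8² = 336
v_rel = (5, 13),  |v_rel|² = 194;  v_rel·d = (5)·(12) + (13)·(-16) = -148
194·t² + 296·t + 336 = 0  ⇒  m = (-148)² − 194·336 = -43280
m = -43280 < 0,  v_rel·d = -148 < 0  ⇒  outside

inside=no margin=-43280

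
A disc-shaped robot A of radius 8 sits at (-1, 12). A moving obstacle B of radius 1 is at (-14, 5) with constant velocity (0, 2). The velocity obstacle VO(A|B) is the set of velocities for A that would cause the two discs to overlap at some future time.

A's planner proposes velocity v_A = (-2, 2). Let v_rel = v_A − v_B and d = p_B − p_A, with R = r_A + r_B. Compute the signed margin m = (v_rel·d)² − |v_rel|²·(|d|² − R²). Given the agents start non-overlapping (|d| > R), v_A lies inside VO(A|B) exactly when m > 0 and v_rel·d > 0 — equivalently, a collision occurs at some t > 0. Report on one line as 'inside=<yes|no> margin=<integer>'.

d = (-13, -7),  |d|² = 218;  R = 8+1 = 9,  c = 218−9² = 137
v_rel = (-2, 0),  |v_rel|² = 4;  v_rel·d = (-2)·(-13) + (0)·(-7) = 26
4·t² − 52·t + 137 = 0  ⇒  m = 26² − 4·137 = 128
m = 128 > 0,  v_rel·d = 26 > 0  ⇒  inside

inside=yes margin=128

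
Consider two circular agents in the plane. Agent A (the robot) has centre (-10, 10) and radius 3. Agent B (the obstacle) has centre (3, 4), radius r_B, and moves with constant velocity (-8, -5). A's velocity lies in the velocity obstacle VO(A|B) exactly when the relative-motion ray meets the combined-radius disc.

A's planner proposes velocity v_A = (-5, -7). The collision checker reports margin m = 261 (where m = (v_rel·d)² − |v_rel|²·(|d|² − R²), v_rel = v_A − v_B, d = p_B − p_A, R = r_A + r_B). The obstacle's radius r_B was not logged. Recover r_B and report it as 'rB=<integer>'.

m = 261
d = (13, -6);  v_rel = (3, -2),  |v_rel|² = 13
v_rel×d = (3)·(-6) − (-2)·(13) = 8
since m = R²·13 − 8²:  R² = (64 + 261) / 13 = 25
R = √25 = 5  ⇒  r_B = 5 − 3 = 2

rB=2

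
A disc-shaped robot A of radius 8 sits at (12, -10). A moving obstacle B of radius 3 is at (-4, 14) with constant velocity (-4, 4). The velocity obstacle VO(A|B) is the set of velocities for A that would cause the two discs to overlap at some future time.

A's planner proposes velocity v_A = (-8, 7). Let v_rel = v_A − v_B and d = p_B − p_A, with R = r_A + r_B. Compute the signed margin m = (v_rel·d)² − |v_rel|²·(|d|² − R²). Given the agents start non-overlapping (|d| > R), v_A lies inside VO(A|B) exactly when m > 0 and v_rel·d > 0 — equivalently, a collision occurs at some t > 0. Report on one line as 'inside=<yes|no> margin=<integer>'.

d = (-16, 24),  |d|² = 832;  R = 8+3 = 11,  c = 832−11² = 711
v_rel = (-4, 3),  |v_rel|² = 25;  v_rel·d = (-4)·(-16) + (3)·(24) = 136
25·t² − 272·t + 711 = 0  ⇒  m = 136² − 25·711 = 721
m = 721 > 0,  v_rel·d = 136 > 0  ⇒  inside

inside=yes margin=721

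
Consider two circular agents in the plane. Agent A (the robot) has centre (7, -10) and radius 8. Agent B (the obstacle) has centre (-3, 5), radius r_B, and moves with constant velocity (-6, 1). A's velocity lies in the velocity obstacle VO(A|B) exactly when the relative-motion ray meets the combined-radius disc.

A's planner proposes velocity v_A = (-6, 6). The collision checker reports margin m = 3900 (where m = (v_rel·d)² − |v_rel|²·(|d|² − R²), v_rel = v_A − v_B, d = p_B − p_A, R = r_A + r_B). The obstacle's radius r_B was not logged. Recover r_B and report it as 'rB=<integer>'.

m = 3900
d = (-10, 15);  v_rel = (0, 5),  |v_rel|² = 25
v_rel×d = (0)·(15) − (5)·(-10) = 50
since m = R²·25 − 50²:  R² = (2500 + 3900) / 25 = 256
R = √256 = 16  ⇒  r_B = 16 − 8 = 8

rB=8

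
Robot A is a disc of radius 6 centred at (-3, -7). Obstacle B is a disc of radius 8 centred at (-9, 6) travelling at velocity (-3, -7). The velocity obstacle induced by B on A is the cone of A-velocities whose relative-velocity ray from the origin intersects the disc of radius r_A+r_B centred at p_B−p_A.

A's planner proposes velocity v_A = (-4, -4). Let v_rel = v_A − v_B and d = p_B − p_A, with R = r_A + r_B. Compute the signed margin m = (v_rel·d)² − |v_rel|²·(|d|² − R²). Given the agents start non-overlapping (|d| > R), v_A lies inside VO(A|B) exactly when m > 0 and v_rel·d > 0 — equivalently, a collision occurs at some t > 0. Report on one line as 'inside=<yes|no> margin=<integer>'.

d = (-6, 13),  |d|² = 205;  R = 6+8 = 14,  c = 205−14² = 9
v_rel = (-1, 3),  |v_rel|² = 10;  v_rel·d = (-1)·(-6) + (3)·(13) = 45
10·t² − 90·t + 9 = 0  ⇒  m = 45² − 10·9 = 1935
m = 1935 > 0,  v_rel·d = 45 > 0  ⇒  inside

inside=yes margin=1935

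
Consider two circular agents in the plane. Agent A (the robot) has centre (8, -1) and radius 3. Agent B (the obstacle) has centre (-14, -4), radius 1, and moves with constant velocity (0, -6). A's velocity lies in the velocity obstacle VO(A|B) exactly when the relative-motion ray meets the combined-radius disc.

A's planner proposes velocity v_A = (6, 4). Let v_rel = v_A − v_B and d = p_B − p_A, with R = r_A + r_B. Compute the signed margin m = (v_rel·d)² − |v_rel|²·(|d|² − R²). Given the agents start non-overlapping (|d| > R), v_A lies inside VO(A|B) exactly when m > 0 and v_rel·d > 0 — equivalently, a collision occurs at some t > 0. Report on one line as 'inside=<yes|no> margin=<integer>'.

d = (-22, -3),  |d|² = 493;  R = 3+1 = 4,  c = 493−4² = 477
v_rel = (6, 10),  |v_rel|² = 136;  v_rel·d = (6)·(-22) + (10)·(-3) = -162
136·t² + 324·t + 477 = 0  ⇒  m = (-162)² − 136·477 = -38628
m = -38628 < 0,  v_rel·d = -162 < 0  ⇒  outside

inside=no margin=-38628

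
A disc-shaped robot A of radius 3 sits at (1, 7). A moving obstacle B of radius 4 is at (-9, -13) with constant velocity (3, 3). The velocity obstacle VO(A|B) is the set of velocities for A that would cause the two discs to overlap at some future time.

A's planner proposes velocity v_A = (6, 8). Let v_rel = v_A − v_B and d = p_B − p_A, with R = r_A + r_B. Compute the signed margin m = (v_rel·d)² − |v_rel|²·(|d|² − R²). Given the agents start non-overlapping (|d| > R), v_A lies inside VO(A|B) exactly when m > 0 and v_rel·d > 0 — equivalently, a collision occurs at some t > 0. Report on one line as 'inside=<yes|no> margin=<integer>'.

d = (-10, -20),  |d|² = 500;  R = 3+4 = 7,  c = 500−7² = 451
v_rel = (3, 5),  |v_rel|² = 34;  v_rel·d = (3)·(-10) + (5)·(-20) = -130
34·t² + 260·t + 451 = 0  ⇒  m = (-130)² − 34·451 = 1566
m = 1566 > 0,  v_rel·d = -130 < 0  ⇒  outside

inside=no margin=1566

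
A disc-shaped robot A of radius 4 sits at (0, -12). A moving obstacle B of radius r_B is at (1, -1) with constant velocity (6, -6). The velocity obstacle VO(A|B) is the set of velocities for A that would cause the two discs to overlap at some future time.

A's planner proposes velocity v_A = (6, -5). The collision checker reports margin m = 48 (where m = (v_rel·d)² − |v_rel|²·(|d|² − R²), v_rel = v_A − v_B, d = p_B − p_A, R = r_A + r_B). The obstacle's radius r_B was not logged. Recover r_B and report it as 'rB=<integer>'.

m = 48
d = (1, 11);  v_rel = (0, 1),  |v_rel|² = 1
v_rel×d = (0)·(11) − (1)·(1) = -1
since m = R²·1 − (-1)²:  R² = (1 + 48) / 1 = 49
R = √49 = 7  ⇒  r_B = 7 − 4 = 3

rB=3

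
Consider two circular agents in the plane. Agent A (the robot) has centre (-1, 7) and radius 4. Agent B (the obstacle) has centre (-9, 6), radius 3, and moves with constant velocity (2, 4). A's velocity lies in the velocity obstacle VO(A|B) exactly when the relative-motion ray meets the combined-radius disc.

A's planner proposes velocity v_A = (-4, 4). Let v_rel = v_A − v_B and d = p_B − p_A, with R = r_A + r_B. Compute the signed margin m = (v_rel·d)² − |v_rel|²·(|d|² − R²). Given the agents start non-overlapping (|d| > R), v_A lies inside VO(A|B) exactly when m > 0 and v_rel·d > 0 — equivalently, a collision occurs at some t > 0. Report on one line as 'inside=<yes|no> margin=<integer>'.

d = (-8, -1),  |d|² = 65;  R = 4+3 = 7,  c = 65−7² = 16
v_rel = (-6, 0),  |v_rel|² = 36;  v_rel·d = (-6)·(-8) + (0)·(-1) = 48
36·t² − 96·t + 16 = 0  ⇒  m = 48² − 36·16 = 1728
m = 1728 > 0,  v_rel·d = 48 > 0  ⇒  inside

inside=yes margin=1728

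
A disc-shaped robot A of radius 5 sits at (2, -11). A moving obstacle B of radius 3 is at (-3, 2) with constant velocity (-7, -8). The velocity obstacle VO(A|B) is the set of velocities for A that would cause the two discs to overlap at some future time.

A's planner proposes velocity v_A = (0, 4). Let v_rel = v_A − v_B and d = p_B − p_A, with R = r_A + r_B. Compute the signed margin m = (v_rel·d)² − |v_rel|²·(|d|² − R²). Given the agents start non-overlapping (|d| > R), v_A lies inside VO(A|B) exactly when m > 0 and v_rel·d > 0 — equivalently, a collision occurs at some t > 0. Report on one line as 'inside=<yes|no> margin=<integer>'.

d = (-5, 13),  |d|² = 194;  R = 5+3 = 8,  c = 194−8² = 130
v_rel = (7, 12),  |v_rel|² = 193;  v_rel·d = (7)·(-5) + (12)·(13) = 121
193·t² − 242·t + 130 = 0  ⇒  m = 121² − 193·130 = -10449
m = -10449 < 0,  v_rel·d = 121 > 0  ⇒  outside

inside=no margin=-10449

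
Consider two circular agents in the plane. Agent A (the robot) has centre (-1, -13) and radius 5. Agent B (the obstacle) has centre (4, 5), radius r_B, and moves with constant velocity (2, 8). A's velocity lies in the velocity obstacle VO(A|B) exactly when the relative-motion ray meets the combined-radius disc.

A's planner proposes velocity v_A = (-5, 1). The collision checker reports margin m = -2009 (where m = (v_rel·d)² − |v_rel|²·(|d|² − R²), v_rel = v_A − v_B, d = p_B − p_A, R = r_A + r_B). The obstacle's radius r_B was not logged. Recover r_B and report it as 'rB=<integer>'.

m = -2009
d = (5, 18);  v_rel = (-7, -7),  |v_rel|² = 98
v_rel×d = (-7)·(18) − (-7)·(5) = -91
since m = R²·98 − (-91)²:  R² = (8281 + -2009) / 98 = 64
R = √64 = 8  ⇒  r_B = 8 − 5 = 3

rB=3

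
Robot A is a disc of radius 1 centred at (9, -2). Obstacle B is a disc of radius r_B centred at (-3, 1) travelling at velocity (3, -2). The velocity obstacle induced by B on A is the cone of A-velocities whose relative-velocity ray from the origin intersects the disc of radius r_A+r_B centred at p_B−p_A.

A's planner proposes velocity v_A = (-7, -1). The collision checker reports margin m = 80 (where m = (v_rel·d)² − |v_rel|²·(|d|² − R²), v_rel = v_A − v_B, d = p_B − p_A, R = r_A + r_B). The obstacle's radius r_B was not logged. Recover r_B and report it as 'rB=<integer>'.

m = 80
d = (-12, 3);  v_rel = (-10, 1),  |v_rel|² = 101
v_rel×d = (-10)·(3) − (1)·(-12) = -18
since m = R²·101 − (-18)²:  R² = (324 + 80) / 101 = 4
R = √4 = 2  ⇒  r_B = 2 − 1 = 1

rB=1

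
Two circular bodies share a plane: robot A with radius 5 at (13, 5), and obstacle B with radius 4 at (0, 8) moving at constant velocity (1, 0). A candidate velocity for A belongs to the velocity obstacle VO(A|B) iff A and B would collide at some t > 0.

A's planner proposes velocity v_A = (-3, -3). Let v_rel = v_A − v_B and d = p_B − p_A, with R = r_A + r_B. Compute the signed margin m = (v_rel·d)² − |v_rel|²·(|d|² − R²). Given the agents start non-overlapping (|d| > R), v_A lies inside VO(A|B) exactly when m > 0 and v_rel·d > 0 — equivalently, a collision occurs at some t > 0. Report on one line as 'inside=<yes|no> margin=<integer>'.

d = (-13, 3),  |d|² = 178;  R = 5+4 = 9,  c = 178−9² = 97
v_rel = (-4, -3),  |v_rel|² = 25;  v_rel·d = (-4)·(-13) + (-3)·(3) = 43
25·t² − 86·t + 97 = 0  ⇒  m = 43² − 25·97 = -576
m = -576 < 0,  v_rel·d = 43 > 0  ⇒  outside

inside=no margin=-576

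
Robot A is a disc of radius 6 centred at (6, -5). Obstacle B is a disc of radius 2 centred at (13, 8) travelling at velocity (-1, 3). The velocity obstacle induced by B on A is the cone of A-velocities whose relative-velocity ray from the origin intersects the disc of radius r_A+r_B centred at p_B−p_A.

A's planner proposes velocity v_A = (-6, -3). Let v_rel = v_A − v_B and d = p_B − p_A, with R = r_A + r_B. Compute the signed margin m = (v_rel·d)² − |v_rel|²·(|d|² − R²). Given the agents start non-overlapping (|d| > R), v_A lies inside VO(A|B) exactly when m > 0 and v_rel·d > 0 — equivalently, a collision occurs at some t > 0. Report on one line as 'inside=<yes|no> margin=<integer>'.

d = (7, 13),  |d|² = 218;  R = 6+2 = 8,  c = 218−8² = 154
v_rel = (-5, -6),  |v_rel|² = 61;  v_rel·d = (-5)·(7) + (-6)·(13) = -113
61·t² + 226·t + 154 = 0  ⇒  m = (-113)² − 61·154 = 3375
m = 3375 > 0,  v_rel·d = -113 < 0  ⇒  outside

inside=no margin=3375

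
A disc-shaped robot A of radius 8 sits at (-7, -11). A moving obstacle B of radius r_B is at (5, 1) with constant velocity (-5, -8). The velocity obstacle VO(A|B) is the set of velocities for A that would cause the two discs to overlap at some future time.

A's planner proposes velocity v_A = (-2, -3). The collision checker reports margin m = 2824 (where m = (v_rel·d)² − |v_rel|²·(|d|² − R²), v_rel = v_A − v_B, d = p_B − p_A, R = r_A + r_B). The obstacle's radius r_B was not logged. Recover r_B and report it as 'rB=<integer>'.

m = 2824
d = (12, 12);  v_rel = (3, 5),  |v_rel|² = 34
v_rel×d = (3)·(12) − (5)·(12) = -24
since m = R²·34 − (-24)²:  R² = (576 + 2824) / 34 = 100
R = √100 = 10  ⇒  r_B = 10 − 8 = 2

rB=2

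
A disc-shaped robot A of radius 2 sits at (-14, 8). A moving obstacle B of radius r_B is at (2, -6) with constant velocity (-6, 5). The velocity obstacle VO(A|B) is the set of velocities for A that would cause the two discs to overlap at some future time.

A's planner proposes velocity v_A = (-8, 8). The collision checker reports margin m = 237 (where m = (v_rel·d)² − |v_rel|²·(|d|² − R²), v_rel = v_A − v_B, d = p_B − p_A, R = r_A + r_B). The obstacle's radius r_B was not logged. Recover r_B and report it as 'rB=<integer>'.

m = 237
d = (16, -14);  v_rel = (-2, 3),  |v_rel|² = 13
v_rel×d = (-2)·(-14) − (3)·(16) = -20
since m = R²·13 − (-20)²:  R² = (400 + 237) / 13 = 49
R = √49 = 7  ⇒  r_B = 7 − 2 = 5

rB=5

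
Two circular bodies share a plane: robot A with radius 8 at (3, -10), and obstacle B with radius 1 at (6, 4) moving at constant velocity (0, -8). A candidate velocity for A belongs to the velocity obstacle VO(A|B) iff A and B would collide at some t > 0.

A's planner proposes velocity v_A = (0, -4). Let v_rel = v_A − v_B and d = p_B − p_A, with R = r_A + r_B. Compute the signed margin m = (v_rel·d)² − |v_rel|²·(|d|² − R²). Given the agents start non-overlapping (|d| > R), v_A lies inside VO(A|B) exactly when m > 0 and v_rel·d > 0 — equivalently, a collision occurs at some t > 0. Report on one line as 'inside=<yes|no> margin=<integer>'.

d = (3, 14),  |d|² = 205;  R = 8+1 = 9,  c = 205−9² = 124
v_rel = (0, 4),  |v_rel|² = 16;  v_rel·d = (0)·(3) + (4)·(14) = 56
16·t² − 112·t + 124 = 0  ⇒  m = 56² − 16·124 = 1152
m = 1152 > 0,  v_rel·d = 56 > 0  ⇒  inside

inside=yes margin=1152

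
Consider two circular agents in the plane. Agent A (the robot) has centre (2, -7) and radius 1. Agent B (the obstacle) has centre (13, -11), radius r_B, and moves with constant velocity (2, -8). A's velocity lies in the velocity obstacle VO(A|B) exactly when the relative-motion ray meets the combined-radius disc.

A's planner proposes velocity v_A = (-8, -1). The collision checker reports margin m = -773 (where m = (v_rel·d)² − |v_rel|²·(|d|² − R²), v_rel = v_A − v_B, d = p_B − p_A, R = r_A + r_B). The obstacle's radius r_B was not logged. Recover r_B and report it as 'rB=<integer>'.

m = -773
d = (11, -4);  v_rel = (-10, 7),  |v_rel|² = 149
v_rel×d = (-10)·(-4) − (7)·(11) = -37
since m = R²·149 − (-37)²:  R² = (1369 + -773) / 149 = 4
R = √4 = 2  ⇒  r_B = 2 − 1 = 1

rB=1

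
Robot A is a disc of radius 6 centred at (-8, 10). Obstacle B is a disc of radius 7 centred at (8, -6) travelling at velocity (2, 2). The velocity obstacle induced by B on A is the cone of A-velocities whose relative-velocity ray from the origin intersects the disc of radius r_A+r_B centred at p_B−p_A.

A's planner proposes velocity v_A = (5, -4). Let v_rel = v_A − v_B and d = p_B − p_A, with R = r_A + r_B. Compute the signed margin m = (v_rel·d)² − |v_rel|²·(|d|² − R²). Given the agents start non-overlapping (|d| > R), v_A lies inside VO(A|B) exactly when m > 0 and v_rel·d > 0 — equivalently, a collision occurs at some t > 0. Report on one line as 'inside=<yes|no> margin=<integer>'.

d = (16, -16),  |d|² = 512;  R = 6+7 = 13,  c = 512−13² = 343
v_rel = (3, -6),  |v_rel|² = 45;  v_rel·d = (3)·(16) + (-6)·(-16) = 144
45·t² − 288·t + 343 = 0  ⇒  m = 144² − 45·343 = 5301
m = 5301 > 0,  v_rel·d = 144 > 0  ⇒  inside

inside=yes margin=5301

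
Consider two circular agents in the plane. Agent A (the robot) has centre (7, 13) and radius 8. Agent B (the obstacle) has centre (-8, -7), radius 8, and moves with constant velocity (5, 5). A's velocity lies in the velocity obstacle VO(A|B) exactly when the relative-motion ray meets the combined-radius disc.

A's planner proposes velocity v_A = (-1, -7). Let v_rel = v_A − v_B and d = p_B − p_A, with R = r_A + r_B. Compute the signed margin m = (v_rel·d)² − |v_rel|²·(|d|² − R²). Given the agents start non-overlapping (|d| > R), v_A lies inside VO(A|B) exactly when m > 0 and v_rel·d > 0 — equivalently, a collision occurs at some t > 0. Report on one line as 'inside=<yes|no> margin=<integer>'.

d = (-15, -20),  |d|² = 625;  R = 8+8 = 16,  c = 625−16² = 369
v_rel = (-6, -12),  |v_rel|² = 180;  v_rel·d = (-6)·(-15) + (-12)·(-20) = 330
180·t² − 660·t + 369 = 0  ⇒  m = 330² − 180·369 = 42480
m = 42480 > 0,  v_rel·d = 330 > 0  ⇒  inside

inside=yes margin=42480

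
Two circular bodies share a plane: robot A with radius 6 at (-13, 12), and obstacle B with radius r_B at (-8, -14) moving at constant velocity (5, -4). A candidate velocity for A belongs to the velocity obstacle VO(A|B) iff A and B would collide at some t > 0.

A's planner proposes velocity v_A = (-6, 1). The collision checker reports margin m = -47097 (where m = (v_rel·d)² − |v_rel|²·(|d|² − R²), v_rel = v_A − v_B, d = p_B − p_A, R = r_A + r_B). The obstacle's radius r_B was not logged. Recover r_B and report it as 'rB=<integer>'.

m = -47097
d = (5, -26);  v_rel = (-11, 5),  |v_rel|² = 146
v_rel×d = (-11)·(-26) − (5)·(5) = 261
since m = R²·146 − 261²:  R² = (68121 + -47097) / 146 = 144
R = √144 = 12  ⇒  r_B = 12 − 6 = 6

rB=6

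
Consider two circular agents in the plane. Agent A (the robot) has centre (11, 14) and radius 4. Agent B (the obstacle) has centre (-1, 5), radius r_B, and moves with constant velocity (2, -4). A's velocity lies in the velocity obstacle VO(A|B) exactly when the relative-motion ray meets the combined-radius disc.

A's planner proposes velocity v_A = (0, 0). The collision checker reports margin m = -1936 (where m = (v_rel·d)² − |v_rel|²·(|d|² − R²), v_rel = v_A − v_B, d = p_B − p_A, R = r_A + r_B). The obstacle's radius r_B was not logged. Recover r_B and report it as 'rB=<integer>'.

m = -1936
d = (-12, -9);  v_rel = (-2, 4),  |v_rel|² = 20
v_rel×d = (-2)·(-9) − (4)·(-12) = 66
since m = R²·20 − 66²:  R² = (4356 + -1936) / 20 = 121
R = √121 = 11  ⇒  r_B = 11 − 4 = 7

rB=7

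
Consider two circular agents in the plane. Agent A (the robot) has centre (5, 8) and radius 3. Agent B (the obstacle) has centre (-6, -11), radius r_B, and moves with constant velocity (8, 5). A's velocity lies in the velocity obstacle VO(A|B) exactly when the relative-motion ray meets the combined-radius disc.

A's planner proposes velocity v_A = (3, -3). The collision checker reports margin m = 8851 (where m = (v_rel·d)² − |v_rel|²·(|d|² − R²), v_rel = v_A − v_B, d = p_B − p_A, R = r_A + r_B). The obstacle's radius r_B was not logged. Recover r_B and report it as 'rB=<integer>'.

m = 8851
d = (-11, -19);  v_rel = (-5, -8),  |v_rel|² = 89
v_rel×d = (-5)·(-19) − (-8)·(-11) = 7
since m = R²·89 − 7²:  R² = (49 + 8851) / 89 = 100
R = √100 = 10  ⇒  r_B = 10 − 3 = 7

rB=7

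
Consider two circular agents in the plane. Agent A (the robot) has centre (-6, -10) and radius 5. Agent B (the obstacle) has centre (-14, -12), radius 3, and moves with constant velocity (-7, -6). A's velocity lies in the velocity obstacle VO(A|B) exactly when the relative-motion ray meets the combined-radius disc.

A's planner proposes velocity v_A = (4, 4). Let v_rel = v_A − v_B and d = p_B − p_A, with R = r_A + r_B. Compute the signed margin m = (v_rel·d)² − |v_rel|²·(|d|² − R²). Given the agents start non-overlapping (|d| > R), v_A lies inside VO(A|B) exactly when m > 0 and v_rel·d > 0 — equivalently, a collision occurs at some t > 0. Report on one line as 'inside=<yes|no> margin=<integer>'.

d = (-8, -2),  |d|² = 68;  R = 5+3 = 8,  c = 68−8² = 4
v_rel = (11, 10),  |v_rel|² = 221;  v_rel·d = (11)·(-8) + (10)·(-2) = -108
221·t² + 216·t + 4 = 0  ⇒  m = (-108)² − 221·4 = 10780
m = 10780 > 0,  v_rel·d = -108 < 0  ⇒  outside

inside=no margin=10780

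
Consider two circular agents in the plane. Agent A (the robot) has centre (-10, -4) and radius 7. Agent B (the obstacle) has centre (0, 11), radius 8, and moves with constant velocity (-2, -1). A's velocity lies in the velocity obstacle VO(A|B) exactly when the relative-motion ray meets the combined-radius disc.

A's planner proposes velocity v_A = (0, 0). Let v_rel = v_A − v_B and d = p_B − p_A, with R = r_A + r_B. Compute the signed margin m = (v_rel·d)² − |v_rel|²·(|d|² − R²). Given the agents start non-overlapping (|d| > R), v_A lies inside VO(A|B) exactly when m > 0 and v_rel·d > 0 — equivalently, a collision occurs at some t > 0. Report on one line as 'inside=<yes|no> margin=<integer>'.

d = (10, 15),  |d|² = 325;  R = 7+8 = 15,  c = 325−15² = 100
v_rel = (2, 1),  |v_rel|² = 5;  v_rel·d = (2)·(10) + (1)·(15) = 35
5·t² − 70·t + 100 = 0  ⇒  m = 35² − 5·100 = 725
m = 725 > 0,  v_rel·d = 35 > 0  ⇒  inside

inside=yes margin=725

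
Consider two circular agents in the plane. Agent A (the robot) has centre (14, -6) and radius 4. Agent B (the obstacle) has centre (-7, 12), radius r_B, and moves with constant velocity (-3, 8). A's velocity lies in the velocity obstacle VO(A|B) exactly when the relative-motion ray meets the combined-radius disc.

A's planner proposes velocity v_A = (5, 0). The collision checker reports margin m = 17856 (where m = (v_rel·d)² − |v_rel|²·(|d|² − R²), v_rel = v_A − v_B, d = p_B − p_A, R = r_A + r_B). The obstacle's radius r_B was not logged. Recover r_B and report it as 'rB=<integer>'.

m = 17856
d = (-21, 18);  v_rel = (8, -8),  |v_rel|² = 128
v_rel×d = (8)·(18) − (-8)·(-21) = -24
since m = R²·128 − (-24)²:  R² = (576 + 17856) / 128 = 144
R = √144 = 12  ⇒  r_B = 12 − 4 = 8

rB=8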